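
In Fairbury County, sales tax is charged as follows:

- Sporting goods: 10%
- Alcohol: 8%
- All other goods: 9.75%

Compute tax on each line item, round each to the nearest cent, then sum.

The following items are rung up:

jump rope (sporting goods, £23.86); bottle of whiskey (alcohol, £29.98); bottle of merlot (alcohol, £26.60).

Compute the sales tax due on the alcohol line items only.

£4.53

Bottle of whiskey £29.98: alcohol → 8% → £2.40
Bottle of merlot £26.60: alcohol → 8% → £2.13
Tax on alcohol = £2.40 + £2.13 = £4.53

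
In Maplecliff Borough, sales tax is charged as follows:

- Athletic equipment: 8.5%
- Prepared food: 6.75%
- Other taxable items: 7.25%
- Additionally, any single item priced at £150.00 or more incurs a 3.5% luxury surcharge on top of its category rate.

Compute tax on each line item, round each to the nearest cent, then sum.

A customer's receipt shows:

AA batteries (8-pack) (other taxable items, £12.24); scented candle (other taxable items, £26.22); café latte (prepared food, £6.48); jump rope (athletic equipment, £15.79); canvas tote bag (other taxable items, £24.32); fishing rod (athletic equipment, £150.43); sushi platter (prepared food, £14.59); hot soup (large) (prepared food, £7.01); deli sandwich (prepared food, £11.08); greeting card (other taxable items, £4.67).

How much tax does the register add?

AA batteries (8-pack) £12.24: other taxable items → 7.25% → £0.89
Scented candle £26.22: other taxable items → 7.25% → £1.90
Café latte £6.48: prepared food → 6.75% → £0.44
Jump rope £15.79: athletic equipment → 8.5% → £1.34
Canvas tote bag £24.32: other taxable items → 7.25% → £1.76
Fishing rod £150.43: athletic equipment → 8.5% + 3.5% surcharge = 12% → £18.05
Sushi platter £14.59: prepared food → 6.75% → £0.98
Hot soup (large) £7.01: prepared food → 6.75% → £0.47
Deli sandwich £11.08: prepared food → 6.75% → £0.75
Greeting card £4.67: other taxable items → 7.25% → £0.34
Total tax = £0.89 + £1.90 + £0.44 + £1.34 + £1.76 + £18.05 + £0.98 + £0.47 + £0.75 + £0.34 = £26.92

£26.92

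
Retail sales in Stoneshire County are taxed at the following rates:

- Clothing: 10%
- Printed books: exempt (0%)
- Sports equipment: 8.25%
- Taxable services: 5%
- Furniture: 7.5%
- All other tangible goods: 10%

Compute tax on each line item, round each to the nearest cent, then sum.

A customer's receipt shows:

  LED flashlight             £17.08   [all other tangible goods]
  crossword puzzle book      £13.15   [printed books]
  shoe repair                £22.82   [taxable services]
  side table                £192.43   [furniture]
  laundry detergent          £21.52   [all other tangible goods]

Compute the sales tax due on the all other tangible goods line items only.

£3.86

LED flashlight £17.08: all other tangible goods → 10% → £1.71
Laundry detergent £21.52: all other tangible goods → 10% → £2.15
Tax on all other tangible goods = £1.71 + £2.15 = £3.86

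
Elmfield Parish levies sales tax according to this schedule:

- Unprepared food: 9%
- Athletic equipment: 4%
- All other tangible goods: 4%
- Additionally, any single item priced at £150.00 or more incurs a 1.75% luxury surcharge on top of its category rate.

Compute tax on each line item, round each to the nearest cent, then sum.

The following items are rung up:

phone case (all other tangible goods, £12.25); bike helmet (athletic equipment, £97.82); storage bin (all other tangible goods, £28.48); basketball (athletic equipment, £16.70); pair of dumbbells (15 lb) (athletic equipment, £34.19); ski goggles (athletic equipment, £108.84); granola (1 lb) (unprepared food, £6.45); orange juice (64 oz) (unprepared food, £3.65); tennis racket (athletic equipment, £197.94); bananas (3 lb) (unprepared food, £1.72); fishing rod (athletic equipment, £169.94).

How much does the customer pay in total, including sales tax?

£712.12

Phone case £12.25: all other tangible goods → 4% → £0.49
Bike helmet £97.82: athletic equipment → 4% → £3.91
Storage bin £28.48: all other tangible goods → 4% → £1.14
Basketball £16.70: athletic equipment → 4% → £0.67
Pair of dumbbells (15 lb) £34.19: athletic equipment → 4% → £1.37
Ski goggles £108.84: athletic equipment → 4% → £4.35
Granola (1 lb) £6.45: unprepared food → 9% → £0.58
Orange juice (64 oz) £3.65: unprepared food → 9% → £0.33
Tennis racket £197.94: athletic equipment → 4% + 1.75% surcharge = 5.75% → £11.38
Bananas (3 lb) £1.72: unprepared food → 9% → £0.15
Fishing rod £169.94: athletic equipment → 4% + 1.75% surcharge = 5.75% → £9.77
Subtotal = £677.98; tax = £34.14; total due = £712.12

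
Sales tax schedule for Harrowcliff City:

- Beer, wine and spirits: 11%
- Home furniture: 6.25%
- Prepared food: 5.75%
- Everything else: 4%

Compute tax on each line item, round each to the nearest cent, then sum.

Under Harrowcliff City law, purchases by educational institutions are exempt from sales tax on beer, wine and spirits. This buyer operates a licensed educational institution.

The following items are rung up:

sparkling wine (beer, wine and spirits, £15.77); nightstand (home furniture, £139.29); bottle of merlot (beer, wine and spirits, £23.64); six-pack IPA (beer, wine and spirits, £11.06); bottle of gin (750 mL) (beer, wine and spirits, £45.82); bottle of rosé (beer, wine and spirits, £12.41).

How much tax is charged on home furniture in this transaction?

£8.71

Nightstand £139.29: home furniture → 6.25% → £8.71
Tax on home furniture = £8.71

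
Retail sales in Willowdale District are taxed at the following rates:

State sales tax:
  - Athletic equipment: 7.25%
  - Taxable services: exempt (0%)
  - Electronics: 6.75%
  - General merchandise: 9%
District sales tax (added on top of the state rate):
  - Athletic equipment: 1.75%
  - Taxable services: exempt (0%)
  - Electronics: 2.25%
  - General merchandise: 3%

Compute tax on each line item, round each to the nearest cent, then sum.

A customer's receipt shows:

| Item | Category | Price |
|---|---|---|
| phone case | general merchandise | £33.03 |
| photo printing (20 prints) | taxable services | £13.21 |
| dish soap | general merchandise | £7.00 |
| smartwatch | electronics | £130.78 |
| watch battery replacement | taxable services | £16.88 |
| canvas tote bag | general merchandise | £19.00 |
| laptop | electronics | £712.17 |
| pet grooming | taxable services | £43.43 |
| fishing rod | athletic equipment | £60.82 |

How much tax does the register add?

£88.42

Phone case £33.03: general merchandise → 9% + 3% district = 12% → £3.96
Photo printing (20 prints) £13.21: taxable services → 0% + 0% district = 0% → £0.00
Dish soap £7.00: general merchandise → 9% + 3% district = 12% → £0.84
Smartwatch £130.78: electronics → 6.75% + 2.25% district = 9% → £11.77
Watch battery replacement £16.88: taxable services → 0% + 0% district = 0% → £0.00
Canvas tote bag £19.00: general merchandise → 9% + 3% district = 12% → £2.28
Laptop £712.17: electronics → 6.75% + 2.25% district = 9% → £64.10
Pet grooming £43.43: taxable services → 0% + 0% district = 0% → £0.00
Fishing rod £60.82: athletic equipment → 7.25% + 1.75% district = 9% → £5.47
Total tax = £3.96 + £0.84 + £11.77 + £2.28 + £64.10 + £5.47 = £88.42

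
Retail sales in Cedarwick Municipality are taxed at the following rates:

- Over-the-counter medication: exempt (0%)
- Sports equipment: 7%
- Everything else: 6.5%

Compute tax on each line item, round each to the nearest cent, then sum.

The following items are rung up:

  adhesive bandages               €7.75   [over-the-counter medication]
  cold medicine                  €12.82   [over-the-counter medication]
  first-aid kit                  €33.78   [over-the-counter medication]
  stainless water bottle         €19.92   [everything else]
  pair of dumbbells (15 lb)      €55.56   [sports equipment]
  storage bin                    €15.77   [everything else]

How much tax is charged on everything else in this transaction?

€2.32

Stainless water bottle €19.92: everything else → 6.5% → €1.29
Storage bin €15.77: everything else → 6.5% → €1.03
Tax on everything else = €1.29 + €1.03 = €2.32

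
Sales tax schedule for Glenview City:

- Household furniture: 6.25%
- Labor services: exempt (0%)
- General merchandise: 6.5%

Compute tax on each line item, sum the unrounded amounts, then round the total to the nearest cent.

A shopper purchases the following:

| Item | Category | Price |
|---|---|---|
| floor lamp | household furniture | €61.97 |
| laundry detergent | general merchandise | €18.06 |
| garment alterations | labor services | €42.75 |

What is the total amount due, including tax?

€127.83

Floor lamp €61.97: household furniture → 6.25% → €3.873125
Laundry detergent €18.06: general merchandise → 6.5% → €1.1739
Garment alterations €42.75: labor services → 0% → €0.00
Subtotal = €122.78; unrounded tax = €5.047025 → €5.05; total due = €127.83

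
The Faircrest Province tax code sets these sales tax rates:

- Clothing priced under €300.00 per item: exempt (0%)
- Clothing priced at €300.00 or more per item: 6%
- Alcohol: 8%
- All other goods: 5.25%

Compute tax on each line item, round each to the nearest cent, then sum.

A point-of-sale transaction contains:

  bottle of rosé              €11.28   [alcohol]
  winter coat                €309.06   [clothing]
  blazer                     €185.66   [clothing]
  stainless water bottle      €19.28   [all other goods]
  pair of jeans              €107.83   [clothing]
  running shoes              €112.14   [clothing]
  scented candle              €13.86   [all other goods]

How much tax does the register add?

€21.18

Bottle of rosé €11.28: alcohol → 8% → €0.90
Winter coat €309.06: clothing, €300.00 or more → 6% → €18.54
Blazer €185.66: clothing, under €300.00 → 0% → €0.00
Stainless water bottle €19.28: all other goods → 5.25% → €1.01
Pair of jeans €107.83: clothing, under €300.00 → 0% → €0.00
Running shoes €112.14: clothing, under €300.00 → 0% → €0.00
Scented candle €13.86: all other goods → 5.25% → €0.73
Total tax = €0.90 + €18.54 + €1.01 + €0.73 = €21.18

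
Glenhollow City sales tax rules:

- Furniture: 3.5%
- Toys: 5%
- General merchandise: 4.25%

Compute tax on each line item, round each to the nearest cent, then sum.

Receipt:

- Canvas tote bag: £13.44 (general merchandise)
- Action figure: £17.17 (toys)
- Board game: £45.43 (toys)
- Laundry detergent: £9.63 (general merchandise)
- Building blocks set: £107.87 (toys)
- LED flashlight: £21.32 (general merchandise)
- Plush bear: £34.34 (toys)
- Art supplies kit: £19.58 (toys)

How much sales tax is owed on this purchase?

Canvas tote bag £13.44: general merchandise → 4.25% → £0.57
Action figure £17.17: toys → 5% → £0.86
Board game £45.43: toys → 5% → £2.27
Laundry detergent £9.63: general merchandise → 4.25% → £0.41
Building blocks set £107.87: toys → 5% → £5.39
LED flashlight £21.32: general merchandise → 4.25% → £0.91
Plush bear £34.34: toys → 5% → £1.72
Art supplies kit £19.58: toys → 5% → £0.98
Total tax = £0.57 + £0.86 + £2.27 + £0.41 + £5.39 + £0.91 + £1.72 + £0.98 = £13.11

£13.11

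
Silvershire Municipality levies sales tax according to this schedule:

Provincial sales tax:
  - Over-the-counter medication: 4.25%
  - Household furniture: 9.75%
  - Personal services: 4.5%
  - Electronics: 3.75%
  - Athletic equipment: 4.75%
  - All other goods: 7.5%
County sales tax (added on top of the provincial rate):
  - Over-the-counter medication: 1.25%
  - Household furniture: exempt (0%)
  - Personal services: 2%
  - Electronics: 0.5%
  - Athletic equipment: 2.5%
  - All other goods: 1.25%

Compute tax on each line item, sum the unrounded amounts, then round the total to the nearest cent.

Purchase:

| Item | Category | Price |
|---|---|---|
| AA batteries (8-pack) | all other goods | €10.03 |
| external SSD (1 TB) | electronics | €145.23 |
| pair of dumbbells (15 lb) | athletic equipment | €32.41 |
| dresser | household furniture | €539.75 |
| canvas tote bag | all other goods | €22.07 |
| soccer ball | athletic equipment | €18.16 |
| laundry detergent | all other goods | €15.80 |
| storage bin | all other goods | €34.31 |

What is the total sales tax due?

AA batteries (8-pack) €10.03: all other goods → 7.5% + 1.25% county = 8.75% → €0.877625
External SSD (1 TB) €145.23: electronics → 3.75% + 0.5% county = 4.25% → €6.172275
Pair of dumbbells (15 lb) €32.41: athletic equipment → 4.75% + 2.5% county = 7.25% → €2.349725
Dresser €539.75: household furniture → 9.75% + 0% county = 9.75% → €52.625625
Canvas tote bag €22.07: all other goods → 7.5% + 1.25% county = 8.75% → €1.931125
Soccer ball €18.16: athletic equipment → 4.75% + 2.5% county = 7.25% → €1.3166
Laundry detergent €15.80: all other goods → 7.5% + 1.25% county = 8.75% → €1.3825
Storage bin €34.31: all other goods → 7.5% + 1.25% county = 8.75% → €3.002125
Unrounded tax sum = €69.6576 → €69.66

€69.66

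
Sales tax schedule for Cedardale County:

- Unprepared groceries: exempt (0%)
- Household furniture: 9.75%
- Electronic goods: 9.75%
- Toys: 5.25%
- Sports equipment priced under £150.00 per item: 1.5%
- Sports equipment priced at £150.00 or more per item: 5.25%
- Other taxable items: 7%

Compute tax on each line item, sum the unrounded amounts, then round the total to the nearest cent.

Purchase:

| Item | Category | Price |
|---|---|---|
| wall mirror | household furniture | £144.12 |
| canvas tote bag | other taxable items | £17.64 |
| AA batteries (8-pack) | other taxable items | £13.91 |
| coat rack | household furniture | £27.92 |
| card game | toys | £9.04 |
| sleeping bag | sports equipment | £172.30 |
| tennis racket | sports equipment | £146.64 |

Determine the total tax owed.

£30.70

Wall mirror £144.12: household furniture → 9.75% → £14.0517
Canvas tote bag £17.64: other taxable items → 7% → £1.2348
AA batteries (8-pack) £13.91: other taxable items → 7% → £0.9737
Coat rack £27.92: household furniture → 9.75% → £2.7222
Card game £9.04: toys → 5.25% → £0.4746
Sleeping bag £172.30: sports equipment, £150.00 or more → 5.25% → £9.04575
Tennis racket £146.64: sports equipment, under £150.00 → 1.5% → £2.1996
Unrounded tax sum = £30.70235 → £30.70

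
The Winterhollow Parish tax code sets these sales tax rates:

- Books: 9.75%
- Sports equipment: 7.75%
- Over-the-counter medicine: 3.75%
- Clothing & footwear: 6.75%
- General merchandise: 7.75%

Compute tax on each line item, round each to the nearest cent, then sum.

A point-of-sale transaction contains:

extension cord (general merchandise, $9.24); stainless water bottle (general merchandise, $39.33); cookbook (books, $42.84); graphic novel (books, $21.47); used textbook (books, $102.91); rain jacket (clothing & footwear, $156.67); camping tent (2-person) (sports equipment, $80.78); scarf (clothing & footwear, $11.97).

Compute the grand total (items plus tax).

Extension cord $9.24: general merchandise → 7.75% → $0.72
Stainless water bottle $39.33: general merchandise → 7.75% → $3.05
Cookbook $42.84: books → 9.75% → $4.18
Graphic novel $21.47: books → 9.75% → $2.09
Used textbook $102.91: books → 9.75% → $10.03
Rain jacket $156.67: clothing & footwear → 6.75% → $10.58
Camping tent (2-person) $80.78: sports equipment → 7.75% → $6.26
Scarf $11.97: clothing & footwear → 6.75% → $0.81
Subtotal = $465.21; tax = $37.72; total due = $502.93

$502.93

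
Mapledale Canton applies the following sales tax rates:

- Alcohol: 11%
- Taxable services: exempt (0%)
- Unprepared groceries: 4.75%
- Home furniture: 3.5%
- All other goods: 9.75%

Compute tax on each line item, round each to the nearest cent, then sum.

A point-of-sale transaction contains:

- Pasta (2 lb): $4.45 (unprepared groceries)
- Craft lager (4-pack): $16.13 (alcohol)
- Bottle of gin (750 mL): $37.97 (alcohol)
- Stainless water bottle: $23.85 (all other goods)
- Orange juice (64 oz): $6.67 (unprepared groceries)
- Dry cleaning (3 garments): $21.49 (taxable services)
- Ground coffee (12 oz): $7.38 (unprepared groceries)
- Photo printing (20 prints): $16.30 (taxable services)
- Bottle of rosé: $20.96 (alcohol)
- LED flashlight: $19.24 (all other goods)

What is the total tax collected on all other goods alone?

Stainless water bottle $23.85: all other goods → 9.75% → $2.33
LED flashlight $19.24: all other goods → 9.75% → $1.88
Tax on all other goods = $2.33 + $1.88 = $4.21

$4.21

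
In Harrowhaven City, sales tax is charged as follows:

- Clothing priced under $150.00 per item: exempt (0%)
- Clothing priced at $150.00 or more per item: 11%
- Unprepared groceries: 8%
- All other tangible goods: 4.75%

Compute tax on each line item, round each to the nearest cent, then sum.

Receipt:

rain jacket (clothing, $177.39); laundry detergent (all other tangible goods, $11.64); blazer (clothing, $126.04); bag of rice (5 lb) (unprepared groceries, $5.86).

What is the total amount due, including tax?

Rain jacket $177.39: clothing, $150.00 or more → 11% → $19.51
Laundry detergent $11.64: all other tangible goods → 4.75% → $0.55
Blazer $126.04: clothing, under $150.00 → 0% → $0.00
Bag of rice (5 lb) $5.86: unprepared groceries → 8% → $0.47
Subtotal = $320.93; tax = $20.53; total due = $341.46

$341.46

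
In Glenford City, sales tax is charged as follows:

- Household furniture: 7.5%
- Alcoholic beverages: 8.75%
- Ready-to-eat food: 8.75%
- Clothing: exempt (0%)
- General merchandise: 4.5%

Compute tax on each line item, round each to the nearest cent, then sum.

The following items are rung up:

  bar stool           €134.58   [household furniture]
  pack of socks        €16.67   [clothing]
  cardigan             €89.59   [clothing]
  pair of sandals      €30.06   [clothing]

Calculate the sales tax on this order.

Bar stool €134.58: household furniture → 7.5% → €10.09
Pack of socks €16.67: clothing → 0% → €0.00
Cardigan €89.59: clothing → 0% → €0.00
Pair of sandals €30.06: clothing → 0% → €0.00
Total tax = €10.09

€10.09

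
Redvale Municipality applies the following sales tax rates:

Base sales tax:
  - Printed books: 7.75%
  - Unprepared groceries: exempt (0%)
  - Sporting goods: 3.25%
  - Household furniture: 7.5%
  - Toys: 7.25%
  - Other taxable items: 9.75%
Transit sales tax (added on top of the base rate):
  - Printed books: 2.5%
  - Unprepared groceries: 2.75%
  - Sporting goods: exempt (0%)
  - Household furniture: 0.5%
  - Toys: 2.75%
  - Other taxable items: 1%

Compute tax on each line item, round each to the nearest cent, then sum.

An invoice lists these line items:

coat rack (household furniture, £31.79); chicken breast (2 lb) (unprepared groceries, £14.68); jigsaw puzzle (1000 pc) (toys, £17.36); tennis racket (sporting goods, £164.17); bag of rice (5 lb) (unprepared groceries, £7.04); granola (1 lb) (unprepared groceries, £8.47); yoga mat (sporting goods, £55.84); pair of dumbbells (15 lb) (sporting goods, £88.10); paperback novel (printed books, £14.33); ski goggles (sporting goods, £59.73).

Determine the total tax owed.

£18.52

Coat rack £31.79: household furniture → 7.5% + 0.5% transit = 8% → £2.54
Chicken breast (2 lb) £14.68: unprepared groceries → 0% + 2.75% transit = 2.75% → £0.40
Jigsaw puzzle (1000 pc) £17.36: toys → 7.25% + 2.75% transit = 10% → £1.74
Tennis racket £164.17: sporting goods → 3.25% + 0% transit = 3.25% → £5.34
Bag of rice (5 lb) £7.04: unprepared groceries → 0% + 2.75% transit = 2.75% → £0.19
Granola (1 lb) £8.47: unprepared groceries → 0% + 2.75% transit = 2.75% → £0.23
Yoga mat £55.84: sporting goods → 3.25% + 0% transit = 3.25% → £1.81
Pair of dumbbells (15 lb) £88.10: sporting goods → 3.25% + 0% transit = 3.25% → £2.86
Paperback novel £14.33: printed books → 7.75% + 2.5% transit = 10.25% → £1.47
Ski goggles £59.73: sporting goods → 3.25% + 0% transit = 3.25% → £1.94
Total tax = £2.54 + £0.40 + £1.74 + £5.34 + £0.19 + £0.23 + £1.81 + £2.86 + £1.47 + £1.94 = £18.52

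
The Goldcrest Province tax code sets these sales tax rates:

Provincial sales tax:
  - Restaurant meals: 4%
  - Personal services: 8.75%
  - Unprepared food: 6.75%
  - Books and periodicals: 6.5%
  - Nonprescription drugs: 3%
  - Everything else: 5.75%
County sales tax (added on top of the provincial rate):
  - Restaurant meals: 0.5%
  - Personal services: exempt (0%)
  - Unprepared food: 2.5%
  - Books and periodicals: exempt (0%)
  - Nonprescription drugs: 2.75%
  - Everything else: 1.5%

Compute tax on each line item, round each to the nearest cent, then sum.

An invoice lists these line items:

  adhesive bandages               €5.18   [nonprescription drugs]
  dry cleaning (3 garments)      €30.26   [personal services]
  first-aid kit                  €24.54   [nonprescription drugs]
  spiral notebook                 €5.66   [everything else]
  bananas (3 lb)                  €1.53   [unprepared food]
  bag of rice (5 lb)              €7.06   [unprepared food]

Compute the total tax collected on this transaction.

Adhesive bandages €5.18: nonprescription drugs → 3% + 2.75% county = 5.75% → €0.30
Dry cleaning (3 garments) €30.26: personal services → 8.75% + 0% county = 8.75% → €2.65
First-aid kit €24.54: nonprescription drugs → 3% + 2.75% county = 5.75% → €1.41
Spiral notebook €5.66: everything else → 5.75% + 1.5% county = 7.25% → €0.41
Bananas (3 lb) €1.53: unprepared food → 6.75% + 2.5% county = 9.25% → €0.14
Bag of rice (5 lb) €7.06: unprepared food → 6.75% + 2.5% county = 9.25% → €0.65
Total tax = €0.30 + €2.65 + €1.41 + €0.41 + €0.14 + €0.65 = €5.56

€5.56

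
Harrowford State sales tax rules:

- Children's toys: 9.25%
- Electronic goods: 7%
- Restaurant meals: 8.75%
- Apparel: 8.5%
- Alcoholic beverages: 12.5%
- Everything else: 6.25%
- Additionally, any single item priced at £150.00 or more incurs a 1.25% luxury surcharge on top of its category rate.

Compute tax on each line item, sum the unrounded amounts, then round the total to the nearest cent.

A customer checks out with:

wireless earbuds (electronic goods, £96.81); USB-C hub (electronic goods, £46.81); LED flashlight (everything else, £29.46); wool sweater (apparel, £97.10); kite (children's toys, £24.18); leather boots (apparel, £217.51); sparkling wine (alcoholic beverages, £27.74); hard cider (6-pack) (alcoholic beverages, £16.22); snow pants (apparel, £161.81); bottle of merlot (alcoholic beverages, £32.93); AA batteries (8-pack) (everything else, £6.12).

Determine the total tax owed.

£69.36

Wireless earbuds £96.81: electronic goods → 7% → £6.7767
USB-C hub £46.81: electronic goods → 7% → £3.2767
LED flashlight £29.46: everything else → 6.25% → £1.84125
Wool sweater £97.10: apparel → 8.5% → £8.2535
Kite £24.18: children's toys → 9.25% → £2.23665
Leather boots £217.51: apparel → 8.5% + 1.25% surcharge = 9.75% → £21.207225
Sparkling wine £27.74: alcoholic beverages → 12.5% → £3.4675
Hard cider (6-pack) £16.22: alcoholic beverages → 12.5% → £2.0275
Snow pants £161.81: apparel → 8.5% + 1.25% surcharge = 9.75% → £15.776475
Bottle of merlot £32.93: alcoholic beverages → 12.5% → £4.11625
AA batteries (8-pack) £6.12: everything else → 6.25% → £0.3825
Unrounded tax sum = £69.36225 → £69.36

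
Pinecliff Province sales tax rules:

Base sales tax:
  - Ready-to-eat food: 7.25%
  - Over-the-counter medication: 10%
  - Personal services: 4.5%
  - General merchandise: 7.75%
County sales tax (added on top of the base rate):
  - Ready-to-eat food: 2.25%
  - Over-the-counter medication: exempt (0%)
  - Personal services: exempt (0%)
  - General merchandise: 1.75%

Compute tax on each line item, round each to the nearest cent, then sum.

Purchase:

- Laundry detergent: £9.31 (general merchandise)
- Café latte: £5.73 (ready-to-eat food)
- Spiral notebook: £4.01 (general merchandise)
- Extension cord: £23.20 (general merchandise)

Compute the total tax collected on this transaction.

£4.00

Laundry detergent £9.31: general merchandise → 7.75% + 1.75% county = 9.5% → £0.88
Café latte £5.73: ready-to-eat food → 7.25% + 2.25% county = 9.5% → £0.54
Spiral notebook £4.01: general merchandise → 7.75% + 1.75% county = 9.5% → £0.38
Extension cord £23.20: general merchandise → 7.75% + 1.75% county = 9.5% → £2.20
Total tax = £0.88 + £0.54 + £0.38 + £2.20 = £4.00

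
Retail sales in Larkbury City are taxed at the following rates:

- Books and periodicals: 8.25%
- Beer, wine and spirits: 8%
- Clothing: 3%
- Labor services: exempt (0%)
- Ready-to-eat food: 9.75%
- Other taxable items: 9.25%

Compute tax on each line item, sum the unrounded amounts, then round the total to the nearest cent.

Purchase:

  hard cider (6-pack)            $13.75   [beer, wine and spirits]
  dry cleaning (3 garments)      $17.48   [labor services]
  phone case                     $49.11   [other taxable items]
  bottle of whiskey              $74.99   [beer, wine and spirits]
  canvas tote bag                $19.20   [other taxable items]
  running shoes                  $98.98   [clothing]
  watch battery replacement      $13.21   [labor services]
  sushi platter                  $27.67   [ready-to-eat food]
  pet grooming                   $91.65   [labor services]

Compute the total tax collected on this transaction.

Hard cider (6-pack) $13.75: beer, wine and spirits → 8% → $1.10
Dry cleaning (3 garments) $17.48: labor services → 0% → $0.00
Phone case $49.11: other taxable items → 9.25% → $4.542675
Bottle of whiskey $74.99: beer, wine and spirits → 8% → $5.9992
Canvas tote bag $19.20: other taxable items → 9.25% → $1.776
Running shoes $98.98: clothing → 3% → $2.9694
Watch battery replacement $13.21: labor services → 0% → $0.00
Sushi platter $27.67: ready-to-eat food → 9.75% → $2.697825
Pet grooming $91.65: labor services → 0% → $0.00
Unrounded tax sum = $19.0851 → $19.09

$19.09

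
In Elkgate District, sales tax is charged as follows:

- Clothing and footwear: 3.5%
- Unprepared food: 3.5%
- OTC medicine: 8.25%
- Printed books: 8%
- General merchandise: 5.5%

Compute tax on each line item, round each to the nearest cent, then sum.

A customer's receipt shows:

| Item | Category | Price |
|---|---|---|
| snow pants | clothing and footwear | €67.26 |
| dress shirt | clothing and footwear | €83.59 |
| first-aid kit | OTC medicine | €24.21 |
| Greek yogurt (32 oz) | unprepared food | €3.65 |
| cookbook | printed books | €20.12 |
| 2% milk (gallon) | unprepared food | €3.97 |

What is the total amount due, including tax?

Snow pants €67.26: clothing and footwear → 3.5% → €2.35
Dress shirt €83.59: clothing and footwear → 3.5% → €2.93
First-aid kit €24.21: OTC medicine → 8.25% → €2.00
Greek yogurt (32 oz) €3.65: unprepared food → 3.5% → €0.13
Cookbook €20.12: printed books → 8% → €1.61
2% milk (gallon) €3.97: unprepared food → 3.5% → €0.14
Subtotal = €202.80; tax = €9.16; total due = €211.96

€211.96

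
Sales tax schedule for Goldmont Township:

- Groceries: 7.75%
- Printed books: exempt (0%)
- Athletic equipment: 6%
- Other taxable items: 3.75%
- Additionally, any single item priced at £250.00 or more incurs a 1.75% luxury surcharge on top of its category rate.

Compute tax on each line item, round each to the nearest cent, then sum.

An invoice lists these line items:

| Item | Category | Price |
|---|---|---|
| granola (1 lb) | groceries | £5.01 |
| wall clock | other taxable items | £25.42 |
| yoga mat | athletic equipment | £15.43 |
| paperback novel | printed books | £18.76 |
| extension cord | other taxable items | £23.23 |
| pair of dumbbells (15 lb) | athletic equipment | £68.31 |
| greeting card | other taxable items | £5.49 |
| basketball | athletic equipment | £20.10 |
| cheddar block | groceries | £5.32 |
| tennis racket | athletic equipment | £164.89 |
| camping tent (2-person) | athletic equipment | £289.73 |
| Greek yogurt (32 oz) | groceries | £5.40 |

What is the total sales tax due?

Granola (1 lb) £5.01: groceries → 7.75% → £0.39
Wall clock £25.42: other taxable items → 3.75% → £0.95
Yoga mat £15.43: athletic equipment → 6% → £0.93
Paperback novel £18.76: printed books → 0% → £0.00
Extension cord £23.23: other taxable items → 3.75% → £0.87
Pair of dumbbells (15 lb) £68.31: athletic equipment → 6% → £4.10
Greeting card £5.49: other taxable items → 3.75% → £0.21
Basketball £20.10: athletic equipment → 6% → £1.21
Cheddar block £5.32: groceries → 7.75% → £0.41
Tennis racket £164.89: athletic equipment → 6% → £9.89
Camping tent (2-person) £289.73: athletic equipment → 6% + 1.75% surcharge = 7.75% → £22.45
Greek yogurt (32 oz) £5.40: groceries → 7.75% → £0.42
Total tax = £0.39 + £0.95 + £0.93 + £0.87 + £4.10 + £0.21 + £1.21 + £0.41 + £9.89 + £22.45 + £0.42 = £41.83

£41.83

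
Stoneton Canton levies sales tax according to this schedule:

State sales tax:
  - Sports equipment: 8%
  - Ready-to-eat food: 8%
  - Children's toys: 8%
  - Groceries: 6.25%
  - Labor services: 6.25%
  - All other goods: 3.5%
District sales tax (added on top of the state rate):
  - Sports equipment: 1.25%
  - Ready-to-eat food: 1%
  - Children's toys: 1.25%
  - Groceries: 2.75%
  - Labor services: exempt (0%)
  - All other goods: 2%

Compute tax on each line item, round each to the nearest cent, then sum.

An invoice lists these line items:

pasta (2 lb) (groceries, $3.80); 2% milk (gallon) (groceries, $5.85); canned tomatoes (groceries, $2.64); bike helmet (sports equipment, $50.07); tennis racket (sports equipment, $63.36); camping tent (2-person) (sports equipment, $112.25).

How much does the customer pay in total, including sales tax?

$259.95

Pasta (2 lb) $3.80: groceries → 6.25% + 2.75% district = 9% → $0.34
2% milk (gallon) $5.85: groceries → 6.25% + 2.75% district = 9% → $0.53
Canned tomatoes $2.64: groceries → 6.25% + 2.75% district = 9% → $0.24
Bike helmet $50.07: sports equipment → 8% + 1.25% district = 9.25% → $4.63
Tennis racket $63.36: sports equipment → 8% + 1.25% district = 9.25% → $5.86
Camping tent (2-person) $112.25: sports equipment → 8% + 1.25% district = 9.25% → $10.38
Subtotal = $237.97; tax = $21.98; total due = $259.95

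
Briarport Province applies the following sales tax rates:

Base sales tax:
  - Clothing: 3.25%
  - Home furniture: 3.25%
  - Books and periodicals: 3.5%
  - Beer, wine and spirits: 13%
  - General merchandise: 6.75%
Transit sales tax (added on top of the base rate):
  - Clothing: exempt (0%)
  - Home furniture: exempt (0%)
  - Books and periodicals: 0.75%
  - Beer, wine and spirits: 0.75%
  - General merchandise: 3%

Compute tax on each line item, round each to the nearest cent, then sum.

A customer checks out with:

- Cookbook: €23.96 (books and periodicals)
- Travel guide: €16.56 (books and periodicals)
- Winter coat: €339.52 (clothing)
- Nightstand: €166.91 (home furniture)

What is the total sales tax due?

Cookbook €23.96: books and periodicals → 3.5% + 0.75% transit = 4.25% → €1.02
Travel guide €16.56: books and periodicals → 3.5% + 0.75% transit = 4.25% → €0.70
Winter coat €339.52: clothing → 3.25% + 0% transit = 3.25% → €11.03
Nightstand €166.91: home furniture → 3.25% + 0% transit = 3.25% → €5.42
Total tax = €1.02 + €0.70 + €11.03 + €5.42 = €18.17

€18.17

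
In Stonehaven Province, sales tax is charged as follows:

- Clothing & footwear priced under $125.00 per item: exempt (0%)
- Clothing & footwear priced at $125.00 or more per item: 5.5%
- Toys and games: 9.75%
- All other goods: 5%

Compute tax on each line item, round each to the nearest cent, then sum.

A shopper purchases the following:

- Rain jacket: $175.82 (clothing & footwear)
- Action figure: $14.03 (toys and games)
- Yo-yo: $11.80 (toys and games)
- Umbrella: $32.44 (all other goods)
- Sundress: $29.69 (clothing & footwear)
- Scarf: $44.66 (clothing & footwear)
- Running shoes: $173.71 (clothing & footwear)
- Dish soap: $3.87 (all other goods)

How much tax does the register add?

$23.55

Rain jacket $175.82: clothing & footwear, $125.00 or more → 5.5% → $9.67
Action figure $14.03: toys and games → 9.75% → $1.37
Yo-yo $11.80: toys and games → 9.75% → $1.15
Umbrella $32.44: all other goods → 5% → $1.62
Sundress $29.69: clothing & footwear, under $125.00 → 0% → $0.00
Scarf $44.66: clothing & footwear, under $125.00 → 0% → $0.00
Running shoes $173.71: clothing & footwear, $125.00 or more → 5.5% → $9.55
Dish soap $3.87: all other goods → 5% → $0.19
Total tax = $9.67 + $1.37 + $1.15 + $1.62 + $9.55 + $0.19 = $23.55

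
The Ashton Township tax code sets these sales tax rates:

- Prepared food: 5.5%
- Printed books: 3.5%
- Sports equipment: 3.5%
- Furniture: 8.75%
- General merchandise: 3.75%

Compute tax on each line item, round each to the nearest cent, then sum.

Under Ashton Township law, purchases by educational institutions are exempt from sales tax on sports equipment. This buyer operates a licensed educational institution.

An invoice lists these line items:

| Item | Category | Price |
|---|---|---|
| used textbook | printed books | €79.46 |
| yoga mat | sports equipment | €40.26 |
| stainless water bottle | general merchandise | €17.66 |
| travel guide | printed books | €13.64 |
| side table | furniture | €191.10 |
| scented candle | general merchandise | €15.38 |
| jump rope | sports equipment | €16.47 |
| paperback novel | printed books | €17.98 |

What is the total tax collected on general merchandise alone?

Stainless water bottle €17.66: general merchandise → 3.75% → €0.66
Scented candle €15.38: general merchandise → 3.75% → €0.58
Tax on general merchandise = €0.66 + €0.58 = €1.24

€1.24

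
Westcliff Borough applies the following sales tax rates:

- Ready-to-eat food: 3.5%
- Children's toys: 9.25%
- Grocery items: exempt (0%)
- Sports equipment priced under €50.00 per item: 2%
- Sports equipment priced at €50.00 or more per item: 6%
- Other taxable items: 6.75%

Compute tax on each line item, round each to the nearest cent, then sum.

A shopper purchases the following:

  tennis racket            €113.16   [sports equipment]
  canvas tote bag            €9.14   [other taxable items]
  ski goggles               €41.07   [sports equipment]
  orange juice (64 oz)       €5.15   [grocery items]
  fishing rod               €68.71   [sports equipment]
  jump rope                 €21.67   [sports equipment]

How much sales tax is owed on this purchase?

Tennis racket €113.16: sports equipment, €50.00 or more → 6% → €6.79
Canvas tote bag €9.14: other taxable items → 6.75% → €0.62
Ski goggles €41.07: sports equipment, under €50.00 → 2% → €0.82
Orange juice (64 oz) €5.15: grocery items → 0% → €0.00
Fishing rod €68.71: sports equipment, €50.00 or more → 6% → €4.12
Jump rope €21.67: sports equipment, under €50.00 → 2% → €0.43
Total tax = €6.79 + €0.62 + €0.82 + €4.12 + €0.43 = €12.78

€12.78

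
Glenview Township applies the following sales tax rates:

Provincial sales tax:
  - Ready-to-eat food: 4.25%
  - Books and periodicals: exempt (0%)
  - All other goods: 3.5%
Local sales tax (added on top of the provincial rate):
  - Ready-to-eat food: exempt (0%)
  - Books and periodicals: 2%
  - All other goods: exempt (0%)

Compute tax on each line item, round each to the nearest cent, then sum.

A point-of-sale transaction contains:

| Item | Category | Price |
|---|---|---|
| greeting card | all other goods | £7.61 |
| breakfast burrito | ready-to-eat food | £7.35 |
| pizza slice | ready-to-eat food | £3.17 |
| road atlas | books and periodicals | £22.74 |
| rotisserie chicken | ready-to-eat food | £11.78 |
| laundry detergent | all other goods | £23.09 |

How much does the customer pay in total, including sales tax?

£78.21

Greeting card £7.61: all other goods → 3.5% + 0% local = 3.5% → £0.27
Breakfast burrito £7.35: ready-to-eat food → 4.25% + 0% local = 4.25% → £0.31
Pizza slice £3.17: ready-to-eat food → 4.25% + 0% local = 4.25% → £0.13
Road atlas £22.74: books and periodicals → 0% + 2% local = 2% → £0.45
Rotisserie chicken £11.78: ready-to-eat food → 4.25% + 0% local = 4.25% → £0.50
Laundry detergent £23.09: all other goods → 3.5% + 0% local = 3.5% → £0.81
Subtotal = £75.74; tax = £2.47; total due = £78.21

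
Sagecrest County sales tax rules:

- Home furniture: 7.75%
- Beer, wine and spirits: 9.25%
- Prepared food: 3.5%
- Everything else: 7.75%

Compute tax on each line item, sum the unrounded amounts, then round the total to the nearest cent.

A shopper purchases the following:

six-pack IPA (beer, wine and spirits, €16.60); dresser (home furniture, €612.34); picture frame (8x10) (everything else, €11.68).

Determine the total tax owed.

Six-pack IPA €16.60: beer, wine and spirits → 9.25% → €1.5355
Dresser €612.34: home furniture → 7.75% → €47.45635
Picture frame (8x10) €11.68: everything else → 7.75% → €0.9052
Unrounded tax sum = €49.89705 → €49.90

€49.90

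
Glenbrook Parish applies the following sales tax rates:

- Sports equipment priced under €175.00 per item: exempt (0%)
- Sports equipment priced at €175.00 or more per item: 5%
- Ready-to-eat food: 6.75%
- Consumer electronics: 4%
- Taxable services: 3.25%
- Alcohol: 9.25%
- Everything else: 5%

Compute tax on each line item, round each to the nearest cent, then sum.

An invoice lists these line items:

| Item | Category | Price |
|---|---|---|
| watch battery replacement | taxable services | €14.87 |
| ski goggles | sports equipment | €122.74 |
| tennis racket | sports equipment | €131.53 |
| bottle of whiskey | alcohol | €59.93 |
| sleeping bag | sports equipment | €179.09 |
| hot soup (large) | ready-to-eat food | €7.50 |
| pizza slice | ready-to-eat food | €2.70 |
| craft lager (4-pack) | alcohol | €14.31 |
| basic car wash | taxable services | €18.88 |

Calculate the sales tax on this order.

€17.59

Watch battery replacement €14.87: taxable services → 3.25% → €0.48
Ski goggles €122.74: sports equipment, under €175.00 → 0% → €0.00
Tennis racket €131.53: sports equipment, under €175.00 → 0% → €0.00
Bottle of whiskey €59.93: alcohol → 9.25% → €5.54
Sleeping bag €179.09: sports equipment, €175.00 or more → 5% → €8.95
Hot soup (large) €7.50: ready-to-eat food → 6.75% → €0.51
Pizza slice €2.70: ready-to-eat food → 6.75% → €0.18
Craft lager (4-pack) €14.31: alcohol → 9.25% → €1.32
Basic car wash €18.88: taxable services → 3.25% → €0.61
Total tax = €0.48 + €5.54 + €8.95 + €0.51 + €0.18 + €1.32 + €0.61 = €17.59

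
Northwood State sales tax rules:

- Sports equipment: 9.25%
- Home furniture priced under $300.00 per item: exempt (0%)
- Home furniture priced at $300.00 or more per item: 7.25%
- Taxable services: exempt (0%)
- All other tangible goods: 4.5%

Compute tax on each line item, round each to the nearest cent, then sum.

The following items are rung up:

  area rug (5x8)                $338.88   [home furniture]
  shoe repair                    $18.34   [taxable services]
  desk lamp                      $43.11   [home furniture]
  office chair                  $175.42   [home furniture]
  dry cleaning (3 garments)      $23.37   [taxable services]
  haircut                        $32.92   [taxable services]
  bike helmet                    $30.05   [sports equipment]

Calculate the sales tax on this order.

$27.35

Area rug (5x8) $338.88: home furniture, $300.00 or more → 7.25% → $24.57
Shoe repair $18.34: taxable services → 0% → $0.00
Desk lamp $43.11: home furniture, under $300.00 → 0% → $0.00
Office chair $175.42: home furniture, under $300.00 → 0% → $0.00
Dry cleaning (3 garments) $23.37: taxable services → 0% → $0.00
Haircut $32.92: taxable services → 0% → $0.00
Bike helmet $30.05: sports equipment → 9.25% → $2.78
Total tax = $24.57 + $2.78 = $27.35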